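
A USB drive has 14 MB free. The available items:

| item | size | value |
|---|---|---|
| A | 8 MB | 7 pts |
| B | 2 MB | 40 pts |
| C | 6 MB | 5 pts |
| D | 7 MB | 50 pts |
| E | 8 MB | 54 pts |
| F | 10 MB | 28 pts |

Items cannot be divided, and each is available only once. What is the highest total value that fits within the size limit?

Check high-value combinations within 14 MB:
- B+E: size 2+8=10, value 40+54=94
- B+D: size 2+7=9, value 40+50=90
- B+F: size 2+10=12, value 40+28=68
- C+E: size 6+8=14, value 5+54=59
Best: 94 pts.

94 pts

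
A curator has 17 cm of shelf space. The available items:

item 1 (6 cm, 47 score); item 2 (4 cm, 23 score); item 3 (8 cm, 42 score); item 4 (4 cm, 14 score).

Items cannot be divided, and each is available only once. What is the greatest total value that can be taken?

This is a 0/1 knapsack; check combinations near the capacity.
- item 1+item 3: length 6+8=14, value 47+42=89
- item 1+item 2+item 4: length 6+4+4=14, value 47+23+14=84
- item 2+item 3+item 4: length 4+8+4=16, value 23+42+14=79
- item 1+item 2: length 6+4=10, value 47+23=70
Best: 89 score.

89 score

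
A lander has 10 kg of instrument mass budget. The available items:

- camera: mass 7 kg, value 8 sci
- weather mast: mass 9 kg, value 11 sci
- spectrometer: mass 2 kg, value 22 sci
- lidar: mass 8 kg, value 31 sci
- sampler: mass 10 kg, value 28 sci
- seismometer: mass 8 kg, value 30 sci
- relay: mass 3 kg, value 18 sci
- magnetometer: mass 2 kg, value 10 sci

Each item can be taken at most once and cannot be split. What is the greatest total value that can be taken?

53 sci

Check high-value combinations within 10 kg:
- spectrometer+lidar: mass 2+8=10, value 22+31=53
- spectrometer+seismometer: mass 2+8=10, value 22+30=52
- spectrometer+relay+magnetometer: mass 2+3+2=7, value 22+18+10=50
Best: 53 sci.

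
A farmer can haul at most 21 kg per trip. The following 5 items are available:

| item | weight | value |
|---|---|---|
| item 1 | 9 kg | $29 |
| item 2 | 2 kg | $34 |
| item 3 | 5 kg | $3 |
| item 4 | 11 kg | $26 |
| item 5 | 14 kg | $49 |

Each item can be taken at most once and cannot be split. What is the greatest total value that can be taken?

Check high-value combinations within 21 kg:
- item 2+item 3+item 5: weight 2+5+14=21, value 34+3+49=86
- item 2+item 5: weight 2+14=16, value 34+49=83
- item 1+item 2+item 3: weight 9+2+5=16, value 29+34+3=66
Best: $86.

$86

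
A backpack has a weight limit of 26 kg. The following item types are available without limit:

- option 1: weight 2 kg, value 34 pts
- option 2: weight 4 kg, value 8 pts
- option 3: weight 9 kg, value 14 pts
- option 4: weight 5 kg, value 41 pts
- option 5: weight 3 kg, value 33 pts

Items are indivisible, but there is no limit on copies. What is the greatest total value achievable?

442 pts

Best value-per-unit is option 1 at 34/2, and filling with it alone uses weight 13×2=26. No mix of the others beats 13×34 = 442.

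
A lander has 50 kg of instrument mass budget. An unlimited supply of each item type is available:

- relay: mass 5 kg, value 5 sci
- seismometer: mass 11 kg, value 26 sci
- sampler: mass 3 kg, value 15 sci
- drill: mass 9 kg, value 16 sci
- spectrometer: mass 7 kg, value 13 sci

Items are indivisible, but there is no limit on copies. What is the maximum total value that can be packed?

Best value-per-unit is sampler at 15/3, and filling with it alone uses mass 16×3=48. No mix of the others beats 16×15 = 240.

240 sci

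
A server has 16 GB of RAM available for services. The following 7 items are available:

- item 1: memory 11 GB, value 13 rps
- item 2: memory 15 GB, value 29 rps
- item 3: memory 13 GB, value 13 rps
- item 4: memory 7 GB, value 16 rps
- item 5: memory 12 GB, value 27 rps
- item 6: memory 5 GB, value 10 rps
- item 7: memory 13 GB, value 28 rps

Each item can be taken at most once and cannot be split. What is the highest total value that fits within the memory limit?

Check high-value combinations within 16 GB:
- item 2: memory 15, value 29
- item 7: memory 13, value 28
- item 5: memory 12, value 27
Best: 29 rps.

29 rps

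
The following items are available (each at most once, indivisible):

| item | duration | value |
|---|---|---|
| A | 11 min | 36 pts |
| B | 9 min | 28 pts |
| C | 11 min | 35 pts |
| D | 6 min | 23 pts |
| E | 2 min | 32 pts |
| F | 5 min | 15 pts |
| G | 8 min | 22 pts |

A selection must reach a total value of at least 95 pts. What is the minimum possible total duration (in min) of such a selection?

Subsets with value ≥ 95, sorted by total duration:
- B+D+E+F: duration 22, value 98
- A+B+E: duration 22, value 96
Minimum duration: 22 min.

22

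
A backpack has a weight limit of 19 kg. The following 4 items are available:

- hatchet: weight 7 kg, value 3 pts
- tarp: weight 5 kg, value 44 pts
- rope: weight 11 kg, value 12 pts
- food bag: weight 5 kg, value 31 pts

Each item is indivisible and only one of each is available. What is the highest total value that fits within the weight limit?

Check high-value combinations within 19 kg:
- hatchet+tarp+food bag: weight 7+5+5=17, value 3+44+31=78
- tarp+food bag: weight 5+5=10, value 44+31=75
- tarp+rope: weight 5+11=16, value 44+12=56
- hatchet+tarp: weight 7+5=12, value 3+44=47
Best: 78 pts.

78 pts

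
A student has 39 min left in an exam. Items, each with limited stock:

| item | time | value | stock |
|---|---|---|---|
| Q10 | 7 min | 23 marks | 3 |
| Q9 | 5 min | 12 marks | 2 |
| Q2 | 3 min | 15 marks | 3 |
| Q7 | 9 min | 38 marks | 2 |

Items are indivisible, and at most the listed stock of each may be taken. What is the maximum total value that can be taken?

156 marks

Best selections within time 39 and stock limits:
- 1×Q10 + 1×Q9 + 3×Q2 + 2×Q7: time 39, value 156
- 2×Q10 + 2×Q2 + 2×Q7: time 38, value 152
- 3×Q10 + 3×Q2 + 1×Q7: time 39, value 152
- 2×Q9 + 3×Q2 + 2×Q7: time 37, value 145
Best: 156 marks.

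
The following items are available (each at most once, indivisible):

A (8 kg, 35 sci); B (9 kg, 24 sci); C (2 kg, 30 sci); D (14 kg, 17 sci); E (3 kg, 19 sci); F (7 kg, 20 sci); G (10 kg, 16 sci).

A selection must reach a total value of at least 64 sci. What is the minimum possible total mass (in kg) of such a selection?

Subsets with value ≥ 64, sorted by total mass:
- A+C: mass 10, value 65
- C+E+F: mass 12, value 69
- A+C+E: mass 13, value 84
Minimum mass: 10 kg.

10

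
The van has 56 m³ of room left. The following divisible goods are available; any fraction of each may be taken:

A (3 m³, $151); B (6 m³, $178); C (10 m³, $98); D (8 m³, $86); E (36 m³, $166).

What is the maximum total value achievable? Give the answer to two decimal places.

646.72

Take in order of value per unit:
- A (151/3 per unit): all 3 → value 151, running total 151.00
- B (178/6 per unit): all 6 → value 178, running total 329.00
- D (86/8 per unit): all 8 → value 86, running total 415.00
- C (98/10 per unit): all 10 → value 98, running total 513.00
- E (166/36 per unit): 29 of 36 → value 29×166/36 = 133.7222, running total 646.72
Total 646.72.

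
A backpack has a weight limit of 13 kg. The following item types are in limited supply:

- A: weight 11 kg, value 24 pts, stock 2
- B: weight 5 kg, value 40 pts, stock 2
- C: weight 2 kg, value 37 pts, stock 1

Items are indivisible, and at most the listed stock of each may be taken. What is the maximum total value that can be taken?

Top feasible selections:
- 2×B + 1×C: weight 12, value 117
- 2×B: weight 10, value 80
- 1×B + 1×C: weight 7, value 77
- 1×A + 1×C: weight 13, value 61
Best: 117 pts.

117 pts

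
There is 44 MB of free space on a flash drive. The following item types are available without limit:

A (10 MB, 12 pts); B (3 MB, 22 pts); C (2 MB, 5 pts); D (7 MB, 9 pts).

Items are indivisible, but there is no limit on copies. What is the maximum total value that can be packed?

313 pts

Best value-per-unit is B at 22/3; filling with it alone gives 14×22 = 308.
Optimal mix: 14×B + 1×C → size 44, value 313.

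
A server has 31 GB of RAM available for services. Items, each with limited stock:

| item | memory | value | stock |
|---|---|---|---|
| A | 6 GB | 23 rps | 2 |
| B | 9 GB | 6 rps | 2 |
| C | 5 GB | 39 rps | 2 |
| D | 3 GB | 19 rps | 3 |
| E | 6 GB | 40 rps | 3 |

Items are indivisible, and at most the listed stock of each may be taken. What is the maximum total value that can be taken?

Top feasible selections:
- 2×C + 1×D + 3×E: memory 31, value 217
- 2×C + 3×D + 2×E: memory 31, value 215
- 1×A + 2×C + 1×D + 2×E: memory 31, value 200
Best: 217 rps.

217 rps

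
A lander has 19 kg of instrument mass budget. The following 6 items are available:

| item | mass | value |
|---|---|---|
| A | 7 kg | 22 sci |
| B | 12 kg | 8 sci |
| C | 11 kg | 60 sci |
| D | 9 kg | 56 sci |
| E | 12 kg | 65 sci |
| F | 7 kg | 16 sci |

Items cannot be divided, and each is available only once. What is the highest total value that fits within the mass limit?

Check high-value combinations within 19 kg:
- A+E: mass 7+12=19, value 22+65=87
- A+C: mass 7+11=18, value 22+60=82
- E+F: mass 12+7=19, value 65+16=81
- A+D: mass 7+9=16, value 22+56=78
- C+F: mass 11+7=18, value 60+16=76
Best: 87 sci.

87 sci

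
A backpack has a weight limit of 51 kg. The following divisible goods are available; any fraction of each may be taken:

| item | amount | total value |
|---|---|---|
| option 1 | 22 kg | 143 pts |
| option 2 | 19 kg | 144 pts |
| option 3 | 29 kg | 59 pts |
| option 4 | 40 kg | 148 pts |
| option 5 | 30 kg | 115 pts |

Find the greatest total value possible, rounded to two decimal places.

Take in order of value per unit:
- option 2 (144/19 per unit): all 19 → value 144, running total 144.00
- option 1 (143/22 per unit): all 22 → value 143, running total 287.00
- option 5 (115/30 per unit): 10 of 30 → value 10×115/30 = 38.3333, running total 325.33
Total 325.33.

325.33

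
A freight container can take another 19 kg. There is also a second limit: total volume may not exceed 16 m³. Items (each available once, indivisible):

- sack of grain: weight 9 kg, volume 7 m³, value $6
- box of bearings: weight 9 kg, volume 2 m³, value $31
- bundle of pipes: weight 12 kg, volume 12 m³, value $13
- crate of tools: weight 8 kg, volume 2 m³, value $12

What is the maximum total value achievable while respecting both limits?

$43

Feasible sets respecting both limits:
- box of bearings+crate of tools: weight 17, volume 4, value 43
- sack of grain+box of bearings: weight 18, volume 9, value 37
- box of bearings: weight 9, volume 2, value 31
- sack of grain+crate of tools: weight 17, volume 9, value 18
Best: $43.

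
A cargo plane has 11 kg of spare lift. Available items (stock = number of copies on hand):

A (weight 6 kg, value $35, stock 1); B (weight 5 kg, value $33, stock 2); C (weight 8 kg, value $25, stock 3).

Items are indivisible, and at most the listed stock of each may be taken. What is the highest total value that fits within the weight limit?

$68

Best selections within weight 11 and stock limits:
- 1×A + 1×B: weight 11, value 68
- 2×B: weight 10, value 66
- 1×A: weight 6, value 35
- 1×B: weight 5, value 33
Best: $68.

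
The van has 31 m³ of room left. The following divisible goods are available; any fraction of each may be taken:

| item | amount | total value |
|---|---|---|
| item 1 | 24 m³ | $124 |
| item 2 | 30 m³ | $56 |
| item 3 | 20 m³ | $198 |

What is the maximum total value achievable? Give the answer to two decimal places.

Take in order of value per unit:
- item 3 (198/20 per unit): all 20 → value 198, running total 198.00
- item 1 (124/24 per unit): 11 of 24 → value 11×124/24 = 56.8333, running total 254.83
Total 254.83.

254.83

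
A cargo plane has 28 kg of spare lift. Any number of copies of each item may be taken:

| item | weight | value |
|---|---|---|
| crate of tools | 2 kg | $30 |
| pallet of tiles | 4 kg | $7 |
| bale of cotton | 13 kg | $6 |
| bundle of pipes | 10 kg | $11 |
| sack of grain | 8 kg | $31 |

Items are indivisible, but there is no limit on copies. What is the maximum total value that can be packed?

Best value-per-unit is crate of tools at 30/2, and filling with it alone uses weight 14×2=28. No mix of the others beats 14×30 = 420.

$420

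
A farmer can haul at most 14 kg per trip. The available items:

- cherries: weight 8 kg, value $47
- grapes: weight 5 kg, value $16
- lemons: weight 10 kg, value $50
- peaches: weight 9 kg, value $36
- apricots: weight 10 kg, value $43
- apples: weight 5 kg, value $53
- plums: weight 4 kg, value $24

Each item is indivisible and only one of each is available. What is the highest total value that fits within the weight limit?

$100

This is a 0/1 knapsack; check combinations near the capacity.
- cherries+apples: weight 8+5=13, value 47+53=100
- grapes+apples+plums: weight 5+5+4=14, value 16+53+24=93
- peaches+apples: weight 9+5=14, value 36+53=89
- apples+plums: weight 5+4=9, value 53+24=77
Best: $100.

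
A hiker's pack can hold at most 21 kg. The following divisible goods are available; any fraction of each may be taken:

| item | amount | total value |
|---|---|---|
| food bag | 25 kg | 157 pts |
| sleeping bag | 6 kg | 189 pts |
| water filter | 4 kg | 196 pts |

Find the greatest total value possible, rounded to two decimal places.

Take in order of value per unit:
- water filter (196/4 per unit): all 4 → value 196, running total 196.00
- sleeping bag (189/6 per unit): all 6 → value 189, running total 385.00
- food bag (157/25 per unit): 11 of 25 → value 11×157/25 = 69.0800, running total 454.08
Total 454.08.

454.08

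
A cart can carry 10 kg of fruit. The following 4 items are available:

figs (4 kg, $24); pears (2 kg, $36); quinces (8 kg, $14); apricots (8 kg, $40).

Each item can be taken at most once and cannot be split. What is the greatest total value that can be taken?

This is a 0/1 knapsack; check combinations near the capacity.
- pears+apricots: weight 2+8=10, value 36+40=76
- figs+pears: weight 4+2=6, value 24+36=60
- pears+quinces: weight 2+8=10, value 36+14=50
- apricots: weight 8, value 40
Best: $76.

$76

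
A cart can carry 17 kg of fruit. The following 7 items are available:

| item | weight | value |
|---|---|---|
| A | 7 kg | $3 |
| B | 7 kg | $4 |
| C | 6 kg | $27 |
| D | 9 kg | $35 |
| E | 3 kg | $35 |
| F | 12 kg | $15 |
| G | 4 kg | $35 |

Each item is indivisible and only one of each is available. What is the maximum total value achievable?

Check high-value combinations within 17 kg:
- D+E+G: weight 9+3+4=16, value 35+35+35=105
- C+E+G: weight 6+3+4=13, value 27+35+35=97
- B+E+G: weight 7+3+4=14, value 4+35+35=74
- A+E+G: weight 7+3+4=14, value 3+35+35=73
- E+G: weight 3+4=7, value 35+35=70
Best: $105.

$105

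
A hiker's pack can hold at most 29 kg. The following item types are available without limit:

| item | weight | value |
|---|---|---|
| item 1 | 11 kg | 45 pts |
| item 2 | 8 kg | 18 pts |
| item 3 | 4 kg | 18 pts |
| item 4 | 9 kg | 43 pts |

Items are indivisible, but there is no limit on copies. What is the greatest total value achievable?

Best value-per-unit is item 4 at 43/9; filling with it alone gives 3×43 = 129.
Optimal mix: 5×item 3 + 1×item 4 → weight 29, value 133.

133 pts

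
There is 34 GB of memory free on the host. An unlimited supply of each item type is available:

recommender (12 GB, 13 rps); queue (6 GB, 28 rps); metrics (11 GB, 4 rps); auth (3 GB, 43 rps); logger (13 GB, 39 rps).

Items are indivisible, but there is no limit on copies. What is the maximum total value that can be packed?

473 rps

Best value-per-unit is auth at 43/3, and filling with it alone uses memory 11×3=33. No mix of the others beats 11×43 = 473.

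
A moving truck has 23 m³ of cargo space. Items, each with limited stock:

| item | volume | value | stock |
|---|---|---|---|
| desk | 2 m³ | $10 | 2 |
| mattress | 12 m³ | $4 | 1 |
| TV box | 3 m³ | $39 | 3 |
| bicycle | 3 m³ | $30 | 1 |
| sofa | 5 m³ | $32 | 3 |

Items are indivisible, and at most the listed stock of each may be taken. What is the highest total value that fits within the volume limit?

$211

Top feasible selections:
- 3×TV box + 1×bicycle + 2×sofa: volume 22, value 211
- 2×desk + 3×TV box + 2×sofa: volume 23, value 201
- 2×desk + 3×TV box + 1×bicycle + 1×sofa: volume 21, value 199
Best: $211.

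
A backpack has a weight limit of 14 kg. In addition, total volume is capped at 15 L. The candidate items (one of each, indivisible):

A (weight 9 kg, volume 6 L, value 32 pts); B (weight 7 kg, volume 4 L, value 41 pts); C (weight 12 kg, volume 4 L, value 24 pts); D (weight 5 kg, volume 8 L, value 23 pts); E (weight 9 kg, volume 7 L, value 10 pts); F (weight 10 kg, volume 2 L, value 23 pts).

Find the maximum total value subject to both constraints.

Feasible sets respecting both limits:
- B+D: weight 12, volume 12, value 64
- A+D: weight 14, volume 14, value 55
- B: weight 7, volume 4, value 41
- D+E: weight 14, volume 15, value 33
Best: 64 pts.

64 pts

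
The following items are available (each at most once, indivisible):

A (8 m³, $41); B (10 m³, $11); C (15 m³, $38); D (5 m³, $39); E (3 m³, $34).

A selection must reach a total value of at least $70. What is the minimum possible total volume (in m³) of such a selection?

Subsets with value ≥ 70, sorted by total volume:
- D+E: volume 8, value 73
- A+E: volume 11, value 75
Minimum volume: 8 m³.

8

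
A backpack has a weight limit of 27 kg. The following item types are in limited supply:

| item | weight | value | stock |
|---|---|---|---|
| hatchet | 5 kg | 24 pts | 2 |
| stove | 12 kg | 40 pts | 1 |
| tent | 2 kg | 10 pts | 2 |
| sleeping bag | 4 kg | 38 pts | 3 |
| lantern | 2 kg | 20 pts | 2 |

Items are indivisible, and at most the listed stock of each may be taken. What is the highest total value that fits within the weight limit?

202 pts

Best selections within weight 27 and stock limits:
- 2×hatchet + 3×sleeping bag + 2×lantern: weight 26, value 202
- 1×hatchet + 2×tent + 3×sleeping bag + 2×lantern: weight 25, value 198
- 2×hatchet + 1×tent + 3×sleeping bag + 1×lantern: weight 26, value 192
- 1×hatchet + 1×tent + 3×sleeping bag + 2×lantern: weight 23, value 188
Best: 202 pts.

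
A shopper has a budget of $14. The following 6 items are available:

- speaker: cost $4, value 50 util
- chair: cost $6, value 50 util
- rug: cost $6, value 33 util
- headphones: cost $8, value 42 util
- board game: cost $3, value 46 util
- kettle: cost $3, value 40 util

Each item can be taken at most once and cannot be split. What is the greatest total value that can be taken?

146 util

Check high-value combinations within $14:
- speaker+chair+board game: cost 4+6+3=13, value 50+50+46=146
- speaker+chair+kettle: cost 4+6+3=13, value 50+50+40=140
- speaker+board game+kettle: cost 4+3+3=10, value 50+46+40=136
Best: 146 util.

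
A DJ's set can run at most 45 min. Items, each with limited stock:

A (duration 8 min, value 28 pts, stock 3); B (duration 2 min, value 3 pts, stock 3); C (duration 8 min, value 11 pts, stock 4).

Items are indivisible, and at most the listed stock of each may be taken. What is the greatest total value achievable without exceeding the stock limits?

Top feasible selections:
- 3×A + 2×B + 2×C: duration 44, value 112
- 3×A + 1×B + 2×C: duration 42, value 109
- 3×A + 2×C: duration 40, value 106
- 3×A + 3×B + 1×C: duration 38, value 104
Best: 112 pts.

112 pts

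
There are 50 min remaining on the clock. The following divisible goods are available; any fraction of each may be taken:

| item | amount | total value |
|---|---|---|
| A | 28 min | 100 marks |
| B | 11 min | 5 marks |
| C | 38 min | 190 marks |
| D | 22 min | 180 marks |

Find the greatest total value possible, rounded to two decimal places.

320.00

Take in order of value per unit:
- D (180/22 per unit): all 22 → value 180, running total 180.00
- C (190/38 per unit): 28 of 38 → value 28×190/38 = 140.0000, running total 320.00
Total 320.00.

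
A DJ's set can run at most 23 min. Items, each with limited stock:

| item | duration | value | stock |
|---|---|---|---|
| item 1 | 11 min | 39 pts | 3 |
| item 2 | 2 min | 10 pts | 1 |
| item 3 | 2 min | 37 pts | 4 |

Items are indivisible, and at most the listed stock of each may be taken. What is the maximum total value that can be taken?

Best selections within duration 23 and stock limits:
- 1×item 1 + 1×item 2 + 4×item 3: duration 21, value 197
- 1×item 1 + 4×item 3: duration 19, value 187
- 1×item 1 + 1×item 2 + 3×item 3: duration 19, value 160
- 1×item 2 + 4×item 3: duration 10, value 158
Best: 197 pts.

197 pts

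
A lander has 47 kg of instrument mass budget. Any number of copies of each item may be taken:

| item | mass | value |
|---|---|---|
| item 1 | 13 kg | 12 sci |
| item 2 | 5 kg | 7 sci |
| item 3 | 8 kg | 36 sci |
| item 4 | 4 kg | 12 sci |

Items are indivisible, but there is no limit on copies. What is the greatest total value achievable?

Best value-per-unit is item 3 at 36/8; filling with it alone gives 5×36 = 180.
Optimal mix: 5×item 3 + 1×item 4 → mass 44, value 192.

192 sci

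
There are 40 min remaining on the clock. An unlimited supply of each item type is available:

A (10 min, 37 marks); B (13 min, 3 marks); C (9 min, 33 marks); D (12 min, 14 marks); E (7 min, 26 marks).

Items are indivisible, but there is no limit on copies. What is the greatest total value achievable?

Best value-per-unit is E at 26/7; filling with it alone gives 5×26 = 130.
Optimal mix: 4×A → time 40, value 148.

148 marks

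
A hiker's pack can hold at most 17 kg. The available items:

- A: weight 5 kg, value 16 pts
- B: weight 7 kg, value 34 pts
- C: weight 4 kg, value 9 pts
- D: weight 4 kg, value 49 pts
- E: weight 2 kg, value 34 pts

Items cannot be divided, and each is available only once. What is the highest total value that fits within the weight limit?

126 pts

Check high-value combinations within 17 kg:
- B+C+D+E: weight 7+4+4+2=17, value 34+9+49+34=126
- B+D+E: weight 7+4+2=13, value 34+49+34=117
- A+C+D+E: weight 5+4+4+2=15, value 16+9+49+34=108
Best: 126 pts.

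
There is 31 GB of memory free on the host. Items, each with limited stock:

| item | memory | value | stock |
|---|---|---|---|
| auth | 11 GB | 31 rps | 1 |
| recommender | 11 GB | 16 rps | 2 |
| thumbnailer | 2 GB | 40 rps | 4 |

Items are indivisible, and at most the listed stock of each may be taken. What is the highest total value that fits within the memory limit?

Best selections within memory 31 and stock limits:
- 1×auth + 1×recommender + 4×thumbnailer: memory 30, value 207
- 2×recommender + 4×thumbnailer: memory 30, value 192
- 1×auth + 4×thumbnailer: memory 19, value 191
Best: 207 rps.

207 rps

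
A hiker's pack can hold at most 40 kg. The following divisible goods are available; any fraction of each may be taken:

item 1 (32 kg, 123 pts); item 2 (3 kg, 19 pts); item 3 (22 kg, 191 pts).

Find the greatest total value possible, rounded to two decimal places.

267.66

Take in order of value per unit:
- item 3 (191/22 per unit): all 22 → value 191, running total 191.00
- item 2 (19/3 per unit): all 3 → value 19, running total 210.00
- item 1 (123/32 per unit): 15 of 32 → value 15×123/32 = 57.6563, running total 267.66
Total 267.66.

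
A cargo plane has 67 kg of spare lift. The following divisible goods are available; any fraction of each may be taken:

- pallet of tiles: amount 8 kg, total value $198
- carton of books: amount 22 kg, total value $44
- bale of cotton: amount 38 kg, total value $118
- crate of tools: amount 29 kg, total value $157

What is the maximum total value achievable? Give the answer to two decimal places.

Take in order of value per unit:
- pallet of tiles (198/8 per unit): all 8 → value 198, running total 198.00
- crate of tools (157/29 per unit): all 29 → value 157, running total 355.00
- bale of cotton (118/38 per unit): 30 of 38 → value 30×118/38 = 93.1579, running total 448.16
Total 448.16.

448.16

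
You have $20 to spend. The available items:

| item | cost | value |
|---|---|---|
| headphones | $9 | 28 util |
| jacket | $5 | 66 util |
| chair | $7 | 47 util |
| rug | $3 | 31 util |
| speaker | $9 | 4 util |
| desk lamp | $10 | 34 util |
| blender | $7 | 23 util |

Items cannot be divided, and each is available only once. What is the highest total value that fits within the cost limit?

144 util

Check high-value combinations within $20:
- jacket+chair+rug: cost 5+7+3=15, value 66+47+31=144
- jacket+chair+blender: cost 5+7+7=19, value 66+47+23=136
- jacket+rug+desk lamp: cost 5+3+10=18, value 66+31+34=131
- headphones+jacket+rug: cost 9+5+3=17, value 28+66+31=125
Best: 144 util.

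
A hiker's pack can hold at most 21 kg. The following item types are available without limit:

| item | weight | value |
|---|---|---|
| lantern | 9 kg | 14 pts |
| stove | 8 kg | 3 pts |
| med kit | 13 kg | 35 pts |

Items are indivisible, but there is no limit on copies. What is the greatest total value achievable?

38 pts

Best value-per-unit is med kit at 35/13; filling with it alone gives 1×35 = 35.
Optimal mix: 1×stove + 1×med kit → weight 21, value 38.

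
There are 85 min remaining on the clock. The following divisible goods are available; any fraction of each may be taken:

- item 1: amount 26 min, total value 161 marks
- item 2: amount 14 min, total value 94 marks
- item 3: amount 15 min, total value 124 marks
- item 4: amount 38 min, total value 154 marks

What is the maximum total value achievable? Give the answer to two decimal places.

Take in order of value per unit:
- item 3 (124/15 per unit): all 15 → value 124, running total 124.00
- item 2 (94/14 per unit): all 14 → value 94, running total 218.00
- item 1 (161/26 per unit): all 26 → value 161, running total 379.00
- item 4 (154/38 per unit): 30 of 38 → value 30×154/38 = 121.5789, running total 500.58
Total 500.58.

500.58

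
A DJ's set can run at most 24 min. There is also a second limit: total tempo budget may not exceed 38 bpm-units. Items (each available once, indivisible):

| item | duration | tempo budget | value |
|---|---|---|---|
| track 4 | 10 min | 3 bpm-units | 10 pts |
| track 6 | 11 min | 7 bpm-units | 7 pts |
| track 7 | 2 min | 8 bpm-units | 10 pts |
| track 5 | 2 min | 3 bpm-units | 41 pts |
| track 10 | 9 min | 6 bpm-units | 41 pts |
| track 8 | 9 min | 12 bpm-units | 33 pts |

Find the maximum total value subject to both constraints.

Feasible sets respecting both limits:
- track 7+track 5+track 10+track 8: duration 22, tempo budget 29, value 125
- track 5+track 10+track 8: duration 20, tempo budget 21, value 115
- track 4+track 7+track 5+track 10: duration 23, tempo budget 20, value 102
Best: 125 pts.

125 pts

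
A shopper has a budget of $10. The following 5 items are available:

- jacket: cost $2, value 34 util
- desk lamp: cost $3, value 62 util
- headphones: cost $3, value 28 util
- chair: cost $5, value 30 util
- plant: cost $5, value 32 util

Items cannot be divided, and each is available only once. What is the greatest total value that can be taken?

Check high-value combinations within $10:
- jacket+desk lamp+plant: cost 2+3+5=10, value 34+62+32=128
- jacket+desk lamp+chair: cost 2+3+5=10, value 34+62+30=126
- jacket+desk lamp+headphones: cost 2+3+3=8, value 34+62+28=124
- jacket+desk lamp: cost 2+3=5, value 34+62=96
- desk lamp+plant: cost 3+5=8, value 62+32=94
Best: 128 util.

128 util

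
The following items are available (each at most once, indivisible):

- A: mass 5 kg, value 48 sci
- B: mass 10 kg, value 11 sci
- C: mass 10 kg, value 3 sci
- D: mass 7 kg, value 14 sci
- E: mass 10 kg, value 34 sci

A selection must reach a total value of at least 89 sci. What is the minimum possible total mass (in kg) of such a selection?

22

Subsets with value ≥ 89, sorted by total mass:
- A+D+E: mass 22, value 96
- A+B+E: mass 25, value 93
- A+B+D+E: mass 32, value 107
Minimum mass: 22 kg.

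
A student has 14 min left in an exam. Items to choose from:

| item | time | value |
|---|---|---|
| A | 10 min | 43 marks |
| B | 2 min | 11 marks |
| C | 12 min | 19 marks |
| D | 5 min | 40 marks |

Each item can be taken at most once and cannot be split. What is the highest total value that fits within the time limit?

54 marks

Check high-value combinations within 14 min:
- A+B: time 10+2=12, value 43+11=54
- B+D: time 2+5=7, value 11+40=51
- A: time 10, value 43
Best: 54 marks.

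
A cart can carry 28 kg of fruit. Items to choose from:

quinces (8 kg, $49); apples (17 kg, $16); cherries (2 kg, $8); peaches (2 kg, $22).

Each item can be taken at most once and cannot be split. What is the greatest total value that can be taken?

$87

This is a 0/1 knapsack; check combinations near the capacity.
- quinces+apples+peaches: weight 8+17+2=27, value 49+16+22=87
- quinces+cherries+peaches: weight 8+2+2=12, value 49+8+22=79
- quinces+apples+cherries: weight 8+17+2=27, value 49+16+8=73
- quinces+peaches: weight 8+2=10, value 49+22=71
Best: $87.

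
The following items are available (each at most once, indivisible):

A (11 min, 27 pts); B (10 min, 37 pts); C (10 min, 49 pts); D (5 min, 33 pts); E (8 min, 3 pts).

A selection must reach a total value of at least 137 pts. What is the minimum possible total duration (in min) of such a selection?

36

Subsets with value ≥ 137, sorted by total duration:
- A+B+C+D: duration 36, value 146
- A+B+C+D+E: duration 44, value 149
Minimum duration: 36 min.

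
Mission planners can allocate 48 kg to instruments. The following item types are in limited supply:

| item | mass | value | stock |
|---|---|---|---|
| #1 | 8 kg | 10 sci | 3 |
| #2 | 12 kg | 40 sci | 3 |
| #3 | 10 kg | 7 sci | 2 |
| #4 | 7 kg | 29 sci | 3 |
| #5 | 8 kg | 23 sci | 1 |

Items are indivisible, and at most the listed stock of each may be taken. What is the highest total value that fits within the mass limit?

Best selections within mass 48 and stock limits:
- 2×#2 + 3×#4: mass 45, value 167
- 2×#2 + 2×#4 + 1×#5: mass 46, value 161
Best: 167 sci.

167 sci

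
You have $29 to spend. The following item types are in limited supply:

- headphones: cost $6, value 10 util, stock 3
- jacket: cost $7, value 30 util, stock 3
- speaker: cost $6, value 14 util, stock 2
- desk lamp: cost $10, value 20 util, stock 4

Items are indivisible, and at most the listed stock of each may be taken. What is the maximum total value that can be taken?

104 util

Top feasible selections:
- 3×jacket + 1×speaker: cost 27, value 104
- 1×headphones + 3×jacket: cost 27, value 100
- 3×jacket: cost 21, value 90
Best: 104 util.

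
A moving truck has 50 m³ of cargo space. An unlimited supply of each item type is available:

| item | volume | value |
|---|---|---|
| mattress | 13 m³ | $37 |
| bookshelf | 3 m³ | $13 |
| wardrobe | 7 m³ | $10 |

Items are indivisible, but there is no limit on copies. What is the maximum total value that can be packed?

$208

Best value-per-unit is bookshelf at 13/3, and filling with it alone uses volume 16×3=48. No mix of the others beats 16×13 = 208.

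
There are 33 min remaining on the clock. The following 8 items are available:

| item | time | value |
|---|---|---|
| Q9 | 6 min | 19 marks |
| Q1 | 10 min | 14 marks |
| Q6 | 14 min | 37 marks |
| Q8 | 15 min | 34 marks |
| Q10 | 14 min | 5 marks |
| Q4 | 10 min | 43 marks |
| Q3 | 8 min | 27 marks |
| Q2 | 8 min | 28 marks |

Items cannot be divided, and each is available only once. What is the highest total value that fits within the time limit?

This is a 0/1 knapsack; check combinations near the capacity.
- Q9+Q4+Q3+Q2: time 6+10+8+8=32, value 19+43+27+28=117
- Q6+Q4+Q2: time 14+10+8=32, value 37+43+28=108
- Q6+Q4+Q3: time 14+10+8=32, value 37+43+27=107
- Q8+Q4+Q2: time 15+10+8=33, value 34+43+28=105
Best: 117 marks.

117 marks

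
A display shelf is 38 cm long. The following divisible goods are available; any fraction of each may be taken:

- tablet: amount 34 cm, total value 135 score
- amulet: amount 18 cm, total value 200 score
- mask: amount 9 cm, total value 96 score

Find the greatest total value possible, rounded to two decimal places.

339.68

Take in order of value per unit:
- amulet (200/18 per unit): all 18 → value 200, running total 200.00
- mask (96/9 per unit): all 9 → value 96, running total 296.00
- tablet (135/34 per unit): 11 of 34 → value 11×135/34 = 43.6765, running total 339.68
Total 339.68.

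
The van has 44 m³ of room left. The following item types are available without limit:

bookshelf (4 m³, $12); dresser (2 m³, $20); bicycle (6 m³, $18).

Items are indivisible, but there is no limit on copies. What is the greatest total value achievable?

$440

Best value-per-unit is dresser at 20/2, and filling with it alone uses volume 22×2=44. No mix of the others beats 22×20 = 440.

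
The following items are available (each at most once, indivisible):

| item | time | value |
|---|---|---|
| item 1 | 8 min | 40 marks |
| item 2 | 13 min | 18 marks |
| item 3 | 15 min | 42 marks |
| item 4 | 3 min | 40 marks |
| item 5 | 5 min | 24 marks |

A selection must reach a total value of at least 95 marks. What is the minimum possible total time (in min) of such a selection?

16

Subsets with value ≥ 95, sorted by total time:
- item 1+item 4+item 5: time 16, value 104
- item 3+item 4+item 5: time 23, value 106
Minimum time: 16 min.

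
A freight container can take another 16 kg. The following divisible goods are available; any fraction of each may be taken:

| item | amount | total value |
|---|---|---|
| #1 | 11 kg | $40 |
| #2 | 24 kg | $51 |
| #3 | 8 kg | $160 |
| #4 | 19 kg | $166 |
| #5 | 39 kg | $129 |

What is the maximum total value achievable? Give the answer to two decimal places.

Take in order of value per unit:
- #3 (160/8 per unit): all 8 → value 160, running total 160.00
- #4 (166/19 per unit): 8 of 19 → value 8×166/19 = 69.8947, running total 229.89
Total 229.89.

229.89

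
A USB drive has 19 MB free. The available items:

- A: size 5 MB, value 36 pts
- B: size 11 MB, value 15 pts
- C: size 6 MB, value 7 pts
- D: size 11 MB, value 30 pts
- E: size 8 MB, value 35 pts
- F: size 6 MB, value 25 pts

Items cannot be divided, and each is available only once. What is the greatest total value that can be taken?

Check high-value combinations within 19 MB:
- A+E+F: size 5+8+6=19, value 36+35+25=96
- A+C+E: size 5+6+8=19, value 36+7+35=78
- A+E: size 5+8=13, value 36+35=71
Best: 96 pts.

96 pts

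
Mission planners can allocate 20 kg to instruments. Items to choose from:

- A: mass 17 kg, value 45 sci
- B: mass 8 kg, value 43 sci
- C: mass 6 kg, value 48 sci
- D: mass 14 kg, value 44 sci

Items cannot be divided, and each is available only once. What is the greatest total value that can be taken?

92 sci

Check high-value combinations within 20 kg:
- C+D: mass 6+14=20, value 48+44=92
- B+C: mass 8+6=14, value 43+48=91
- C: mass 6, value 48
- A: mass 17, value 45
Best: 92 sci.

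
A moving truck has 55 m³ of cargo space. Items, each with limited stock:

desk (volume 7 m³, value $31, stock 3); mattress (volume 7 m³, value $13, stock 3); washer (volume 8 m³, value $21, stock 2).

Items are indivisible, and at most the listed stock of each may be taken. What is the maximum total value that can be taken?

$161

Top feasible selections:
- 3×desk + 2×mattress + 2×washer: volume 51, value 161
- 3×desk + 3×mattress + 1×washer: volume 50, value 153
- 3×desk + 1×mattress + 2×washer: volume 44, value 148
Best: $161.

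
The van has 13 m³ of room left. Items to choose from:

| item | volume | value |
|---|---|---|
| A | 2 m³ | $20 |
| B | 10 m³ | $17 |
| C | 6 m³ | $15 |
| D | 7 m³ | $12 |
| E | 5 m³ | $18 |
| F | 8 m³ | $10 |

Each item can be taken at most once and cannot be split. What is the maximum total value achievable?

Check high-value combinations within 13 m³:
- A+C+E: volume 2+6+5=13, value 20+15+18=53
- A+E: volume 2+5=7, value 20+18=38
- A+B: volume 2+10=12, value 20+17=37
Best: $53.

$53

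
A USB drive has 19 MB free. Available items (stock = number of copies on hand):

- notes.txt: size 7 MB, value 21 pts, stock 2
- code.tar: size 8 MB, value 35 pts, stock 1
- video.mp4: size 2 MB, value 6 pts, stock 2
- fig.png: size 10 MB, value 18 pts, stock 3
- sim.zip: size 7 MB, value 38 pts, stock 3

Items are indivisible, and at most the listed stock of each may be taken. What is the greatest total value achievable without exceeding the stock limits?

88 pts

Best selections within size 19 and stock limits:
- 2×video.mp4 + 2×sim.zip: size 18, value 88
- 1×code.tar + 2×video.mp4 + 1×sim.zip: size 19, value 85
- 1×video.mp4 + 2×sim.zip: size 16, value 82
Best: 88 pts.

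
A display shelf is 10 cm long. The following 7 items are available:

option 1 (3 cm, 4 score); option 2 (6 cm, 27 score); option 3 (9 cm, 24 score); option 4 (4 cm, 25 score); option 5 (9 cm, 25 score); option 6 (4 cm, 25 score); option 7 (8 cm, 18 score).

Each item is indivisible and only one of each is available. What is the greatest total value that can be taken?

52 score

Check high-value combinations within 10 cm:
- option 2+option 4: length 6+4=10, value 27+25=52
- option 2+option 6: length 6+4=10, value 27+25=52
- option 4+option 6: length 4+4=8, value 25+25=50
- option 1+option 2: length 3+6=9, value 4+27=31
Best: 52 score.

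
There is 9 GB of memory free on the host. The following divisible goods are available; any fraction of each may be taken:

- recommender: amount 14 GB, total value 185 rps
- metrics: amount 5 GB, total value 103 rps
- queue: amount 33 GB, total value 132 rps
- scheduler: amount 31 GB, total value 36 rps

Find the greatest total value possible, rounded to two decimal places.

Take in order of value per unit:
- metrics (103/5 per unit): all 5 → value 103, running total 103.00
- recommender (185/14 per unit): 4 of 14 → value 4×185/14 = 52.8571, running total 155.86
Total 155.86.

155.86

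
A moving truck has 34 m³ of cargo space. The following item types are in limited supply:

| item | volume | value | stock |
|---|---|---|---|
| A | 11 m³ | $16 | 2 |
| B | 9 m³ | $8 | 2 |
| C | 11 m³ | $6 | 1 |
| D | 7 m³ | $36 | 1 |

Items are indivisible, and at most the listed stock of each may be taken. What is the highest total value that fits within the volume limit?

Best selections within volume 34 and stock limits:
- 2×A + 1×D: volume 29, value 68
- 1×A + 1×B + 1×D: volume 27, value 60
Best: $68.

$68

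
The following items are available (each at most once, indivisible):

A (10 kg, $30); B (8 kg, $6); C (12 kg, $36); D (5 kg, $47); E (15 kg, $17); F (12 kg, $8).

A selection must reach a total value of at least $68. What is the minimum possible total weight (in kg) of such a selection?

Subsets with value ≥ 68, sorted by total weight:
- A+D: weight 15, value 77
- C+D: weight 17, value 83
Minimum weight: 15 kg.

15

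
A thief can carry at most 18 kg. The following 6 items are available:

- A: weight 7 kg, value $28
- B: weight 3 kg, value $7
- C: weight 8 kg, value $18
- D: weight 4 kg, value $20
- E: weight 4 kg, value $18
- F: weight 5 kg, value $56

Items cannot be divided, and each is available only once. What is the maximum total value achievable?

$104

Check high-value combinations within 18 kg:
- A+D+F: weight 7+4+5=16, value 28+20+56=104
- A+E+F: weight 7+4+5=16, value 28+18+56=102
- B+D+E+F: weight 3+4+4+5=16, value 7+20+18+56=101
- D+E+F: weight 4+4+5=13, value 20+18+56=94
Best: $104.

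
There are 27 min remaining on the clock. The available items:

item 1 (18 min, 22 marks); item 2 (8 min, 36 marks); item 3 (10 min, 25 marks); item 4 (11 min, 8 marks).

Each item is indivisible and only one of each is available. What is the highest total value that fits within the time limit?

61 marks

Check high-value combinations within 27 min:
- item 2+item 3: time 8+10=18, value 36+25=61
- item 1+item 2: time 18+8=26, value 22+36=58
- item 2+item 4: time 8+11=19, value 36+8=44
Best: 61 marks.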